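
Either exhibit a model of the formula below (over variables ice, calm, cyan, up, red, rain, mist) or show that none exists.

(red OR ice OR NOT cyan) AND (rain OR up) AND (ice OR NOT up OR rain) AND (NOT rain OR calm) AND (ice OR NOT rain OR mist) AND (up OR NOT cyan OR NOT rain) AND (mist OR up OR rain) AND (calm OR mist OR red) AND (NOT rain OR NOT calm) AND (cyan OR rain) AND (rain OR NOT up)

Suppose rain = true.
The clause (calm) is unit, so calm = true.
That conflicts with the unit clause (NOT calm).
That branch fails; take rain = false instead.
The clause (up) is unit, so up = true.
That conflicts with the unit clause (NOT up).
Both values of rain lead to a conflict.

UNSATISFIABLE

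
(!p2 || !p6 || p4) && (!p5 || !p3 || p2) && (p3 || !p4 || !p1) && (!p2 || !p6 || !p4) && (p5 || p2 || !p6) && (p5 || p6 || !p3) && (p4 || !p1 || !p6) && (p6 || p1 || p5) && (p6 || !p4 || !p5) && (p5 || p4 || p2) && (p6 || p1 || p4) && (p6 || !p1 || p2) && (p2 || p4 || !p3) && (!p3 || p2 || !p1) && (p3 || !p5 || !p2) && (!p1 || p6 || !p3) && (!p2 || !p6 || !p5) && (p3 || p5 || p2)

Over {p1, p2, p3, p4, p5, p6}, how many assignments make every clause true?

3

There are 2^6 = 64 truth assignments over (p1, p2, p3, p4, p5, p6).
Split on p4. With p4 = true, the clauses containing p4 are satisfied and !p4 drops from the rest; 1 of the 2^5 = 32 assignments to the other variables satisfy what remains.
With p4 = false, by the same count on the reduced clause set, 2 assignments work.
(One model: p1=F, p2=F, p3=F, p4=F, p5=T, p6=T.)
Total: 1 + 2 = 3.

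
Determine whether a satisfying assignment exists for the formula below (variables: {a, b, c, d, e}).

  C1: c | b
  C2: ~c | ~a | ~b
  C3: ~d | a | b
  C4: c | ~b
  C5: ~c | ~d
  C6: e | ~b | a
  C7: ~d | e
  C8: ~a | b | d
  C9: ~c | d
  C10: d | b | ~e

Try c = 1.
(~d) alone gives d = 0.
Now (d) is unsatisfied and unit — conflict.
So c must be the other value — set c = 0.
(b) alone gives b = 1.
Now (~b) is unsatisfied and unit — conflict.
Neither c = 1 nor c = 0 works.
No assignment satisfies every clause.

Unsatisfiable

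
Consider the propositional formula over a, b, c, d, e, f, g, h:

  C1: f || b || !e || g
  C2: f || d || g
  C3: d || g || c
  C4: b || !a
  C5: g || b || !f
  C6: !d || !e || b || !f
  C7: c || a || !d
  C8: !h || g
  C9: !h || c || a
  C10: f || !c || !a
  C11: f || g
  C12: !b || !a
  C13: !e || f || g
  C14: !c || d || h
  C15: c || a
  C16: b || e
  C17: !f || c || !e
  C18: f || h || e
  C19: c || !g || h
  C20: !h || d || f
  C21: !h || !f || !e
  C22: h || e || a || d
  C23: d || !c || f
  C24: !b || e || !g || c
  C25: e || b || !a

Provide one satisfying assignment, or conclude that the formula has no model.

a: false; b: true; c: true; d: true; e: true; f: false; g: true; h: false

Suppose b = true.
Unit clause (!a) forces a = false.
Unit clause (c) forces c = true.
Suppose h = false.
Unit clause (d) forces d = true.
Suppose f = false.
Unit clause (g) forces g = true.
Unit clause (e) forces e = true.
This assignment satisfies each clause.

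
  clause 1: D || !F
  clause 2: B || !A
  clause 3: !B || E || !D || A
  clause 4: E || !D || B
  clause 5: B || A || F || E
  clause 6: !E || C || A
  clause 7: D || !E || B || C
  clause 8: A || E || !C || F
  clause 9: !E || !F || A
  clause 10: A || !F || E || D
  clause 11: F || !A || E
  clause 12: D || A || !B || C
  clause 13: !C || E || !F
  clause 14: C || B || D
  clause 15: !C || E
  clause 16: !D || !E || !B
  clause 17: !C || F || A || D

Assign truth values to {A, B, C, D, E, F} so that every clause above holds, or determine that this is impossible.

Branch on D: set D = false.
Unit clause (!F) forces F = false.
Branch on B: set B = true.
Branch on A: set A = true.
Unit clause (E) forces E = true.
Every clause is now satisfied; C is unconstrained.

A ↦ true,  B ↦ true,  C ↦ false,  D ↦ false,  E ↦ true,  F ↦ false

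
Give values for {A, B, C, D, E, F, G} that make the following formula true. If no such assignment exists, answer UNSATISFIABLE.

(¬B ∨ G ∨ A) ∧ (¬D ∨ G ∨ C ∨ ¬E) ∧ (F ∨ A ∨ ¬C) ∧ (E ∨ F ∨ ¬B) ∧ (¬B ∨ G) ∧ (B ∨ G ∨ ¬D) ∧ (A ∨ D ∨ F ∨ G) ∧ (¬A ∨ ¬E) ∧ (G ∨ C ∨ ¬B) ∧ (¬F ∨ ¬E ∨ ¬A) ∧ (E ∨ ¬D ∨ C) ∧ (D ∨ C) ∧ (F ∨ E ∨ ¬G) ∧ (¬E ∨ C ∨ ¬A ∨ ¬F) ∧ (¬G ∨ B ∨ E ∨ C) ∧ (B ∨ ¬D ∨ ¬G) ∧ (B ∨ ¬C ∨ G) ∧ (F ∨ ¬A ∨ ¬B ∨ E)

Case B = False:
Case G = True:
The clause (¬D) is unit, so D = False.
The clause (C) is unit, so C = True.
Case F = True:
Case A = False:
All clauses hold; E can take either value.

A=False, B=False, C=True, D=False, E=True, F=True, G=True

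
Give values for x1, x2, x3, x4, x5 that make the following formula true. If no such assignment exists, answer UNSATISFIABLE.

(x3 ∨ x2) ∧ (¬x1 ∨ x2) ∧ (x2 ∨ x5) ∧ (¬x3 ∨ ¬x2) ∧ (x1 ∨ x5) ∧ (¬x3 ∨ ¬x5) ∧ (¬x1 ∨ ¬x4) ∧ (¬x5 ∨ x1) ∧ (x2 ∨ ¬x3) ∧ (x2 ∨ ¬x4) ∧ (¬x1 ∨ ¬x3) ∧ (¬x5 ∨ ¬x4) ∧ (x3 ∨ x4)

UNSATISFIABLE

Try x3 = True.
From the singleton clause (¬x2), x2 = False.
But (x2) is also a unit clause — contradiction.
Undo x3 and try x3 = False.
From the singleton clause (x2), x2 = True.
From the singleton clause (x4), x4 = True.
From the singleton clause (¬x1), x1 = False.
From the singleton clause (x5), x5 = True.
But (¬x5) is also a unit clause — contradiction.
Both values of x3 lead to a conflict.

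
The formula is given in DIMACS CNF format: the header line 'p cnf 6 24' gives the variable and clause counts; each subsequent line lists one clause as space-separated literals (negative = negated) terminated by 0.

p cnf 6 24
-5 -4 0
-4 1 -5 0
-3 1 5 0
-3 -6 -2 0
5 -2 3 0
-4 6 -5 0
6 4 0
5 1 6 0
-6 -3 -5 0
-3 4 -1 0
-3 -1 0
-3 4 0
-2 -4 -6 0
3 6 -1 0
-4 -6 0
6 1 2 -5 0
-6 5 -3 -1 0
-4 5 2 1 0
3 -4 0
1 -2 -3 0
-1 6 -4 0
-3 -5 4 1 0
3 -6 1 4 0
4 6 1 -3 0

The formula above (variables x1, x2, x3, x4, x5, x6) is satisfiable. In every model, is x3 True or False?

False

Suppose x3 = True.
Unit clause (¬x1) forces x1 = False.
Unit clause (x5) forces x5 = True.
Unit clause (¬x4) forces x4 = False.
That conflicts with the unit clause (x4).
So every satisfying assignment has x3 = False.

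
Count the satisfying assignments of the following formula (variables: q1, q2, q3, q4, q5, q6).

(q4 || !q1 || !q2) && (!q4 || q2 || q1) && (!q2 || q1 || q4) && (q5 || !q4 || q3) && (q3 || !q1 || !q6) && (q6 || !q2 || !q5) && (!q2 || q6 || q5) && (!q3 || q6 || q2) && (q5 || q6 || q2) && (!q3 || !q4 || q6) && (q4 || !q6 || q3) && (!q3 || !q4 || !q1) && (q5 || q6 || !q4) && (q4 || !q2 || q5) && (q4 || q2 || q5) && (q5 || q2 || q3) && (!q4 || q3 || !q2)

There are 2^6 = 64 truth assignments over (q1, q2, q3, q4, q5, q6).
Split on q2. With q2 = true, the clauses containing q2 are satisfied and !q2 drops from the rest; 2 of the 2^5 = 32 assignments to the other variables satisfy what remains.
With q2 = false, by the same count on the reduced clause set, 5 assignments work.
(One model: q1=F, q2=F, q3=F, q4=F, q5=T, q6=F.)
Total: 2 + 5 = 7.

7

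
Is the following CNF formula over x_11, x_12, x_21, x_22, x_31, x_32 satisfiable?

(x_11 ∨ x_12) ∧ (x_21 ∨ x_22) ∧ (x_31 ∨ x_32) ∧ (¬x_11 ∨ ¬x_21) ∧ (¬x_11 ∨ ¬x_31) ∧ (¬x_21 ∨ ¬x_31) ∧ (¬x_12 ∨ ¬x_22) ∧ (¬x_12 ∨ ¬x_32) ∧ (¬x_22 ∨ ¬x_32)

Suppose x_11 = True.
From the singleton clause (¬x_21), x_21 = False.
From the singleton clause (x_22), x_22 = True.
From the singleton clause (¬x_31), x_31 = False.
From the singleton clause (x_32), x_32 = True.
Now (¬x_32) is unsatisfied and unit — conflict.
Undo x_11 and try x_11 = False.
From the singleton clause (x_12), x_12 = True.
From the singleton clause (¬x_22), x_22 = False.
From the singleton clause (x_21), x_21 = True.
From the singleton clause (¬x_31), x_31 = False.
From the singleton clause (x_32), x_32 = True.
Now (¬x_32) is unsatisfied and unit — conflict.
Both values of x_11 lead to a conflict.
No assignment satisfies every clause.

No, unsatisfiable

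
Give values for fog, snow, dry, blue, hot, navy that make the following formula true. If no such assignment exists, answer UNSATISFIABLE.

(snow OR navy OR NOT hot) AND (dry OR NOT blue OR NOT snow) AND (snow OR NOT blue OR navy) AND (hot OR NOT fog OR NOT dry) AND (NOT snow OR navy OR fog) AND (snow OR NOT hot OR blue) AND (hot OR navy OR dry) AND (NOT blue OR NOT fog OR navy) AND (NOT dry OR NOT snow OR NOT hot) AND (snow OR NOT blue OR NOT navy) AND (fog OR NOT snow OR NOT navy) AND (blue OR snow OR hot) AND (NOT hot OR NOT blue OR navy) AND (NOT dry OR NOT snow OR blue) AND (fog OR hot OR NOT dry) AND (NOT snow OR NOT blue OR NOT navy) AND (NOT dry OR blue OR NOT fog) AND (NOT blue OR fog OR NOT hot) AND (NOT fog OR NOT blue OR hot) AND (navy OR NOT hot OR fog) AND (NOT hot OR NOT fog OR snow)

fog: true, snow: true, dry: false, blue: false, hot: true, navy: true

Branch on snow: set snow = true.
Branch on dry: set dry = false.
From the singleton clause (NOT blue), blue = false.
Branch on navy: set navy = true.
From the singleton clause (fog), fog = true.
No clause remains; hot is free.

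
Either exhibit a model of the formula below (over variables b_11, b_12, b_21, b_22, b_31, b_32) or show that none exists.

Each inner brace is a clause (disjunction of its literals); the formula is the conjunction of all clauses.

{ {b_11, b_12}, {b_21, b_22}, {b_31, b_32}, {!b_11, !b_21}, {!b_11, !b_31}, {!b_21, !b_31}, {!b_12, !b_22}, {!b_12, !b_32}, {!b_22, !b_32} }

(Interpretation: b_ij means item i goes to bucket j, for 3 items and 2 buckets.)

Case b_11 = true:
The clause (!b_21) is unit, so b_21 = false.
The clause (b_22) is unit, so b_22 = true.
The clause (!b_31) is unit, so b_31 = false.
The clause (b_32) is unit, so b_32 = true.
That conflicts with the unit clause (!b_32).
So b_11 must be the other value — set b_11 = false.
The clause (b_12) is unit, so b_12 = true.
The clause (!b_22) is unit, so b_22 = false.
The clause (b_21) is unit, so b_21 = true.
The clause (!b_31) is unit, so b_31 = false.
The clause (b_32) is unit, so b_32 = true.
That conflicts with the unit clause (!b_32).
Both values of b_11 lead to a conflict.

UNSATISFIABLE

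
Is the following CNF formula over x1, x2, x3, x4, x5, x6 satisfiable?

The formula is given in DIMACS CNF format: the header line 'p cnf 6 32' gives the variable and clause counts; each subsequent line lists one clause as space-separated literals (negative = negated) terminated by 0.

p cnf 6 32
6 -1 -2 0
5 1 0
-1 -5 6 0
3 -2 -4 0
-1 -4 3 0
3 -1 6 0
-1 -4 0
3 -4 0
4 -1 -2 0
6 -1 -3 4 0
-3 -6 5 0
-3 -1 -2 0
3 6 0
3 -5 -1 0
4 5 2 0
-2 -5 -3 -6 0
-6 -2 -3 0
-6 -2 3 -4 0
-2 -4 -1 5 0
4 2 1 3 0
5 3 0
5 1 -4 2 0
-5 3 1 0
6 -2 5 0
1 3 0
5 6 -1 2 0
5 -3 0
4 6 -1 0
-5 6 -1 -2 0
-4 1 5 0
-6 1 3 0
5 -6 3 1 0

Satisfiable

Suppose x5 = True.
Suppose x1 = False.
Unit clause (x3) forces x3 = True.
Suppose x2 = False.
Every clause is now satisfied; x4, x6 are unconstrained.
A satisfying assignment: x1=False; x2=False; x3=True; x4=True; x5=True; x6=False.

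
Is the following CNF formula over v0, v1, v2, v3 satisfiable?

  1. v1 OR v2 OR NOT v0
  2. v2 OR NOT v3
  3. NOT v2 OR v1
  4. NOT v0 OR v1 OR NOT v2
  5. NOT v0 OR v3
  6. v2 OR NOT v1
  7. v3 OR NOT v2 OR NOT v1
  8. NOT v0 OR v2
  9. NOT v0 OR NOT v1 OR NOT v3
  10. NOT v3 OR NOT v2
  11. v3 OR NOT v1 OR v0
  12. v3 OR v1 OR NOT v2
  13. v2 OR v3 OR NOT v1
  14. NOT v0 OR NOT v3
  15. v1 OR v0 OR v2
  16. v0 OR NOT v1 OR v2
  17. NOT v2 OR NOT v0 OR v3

No, unsatisfiable

Try v2 = true.
The clause (v1) is unit, so v1 = true.
The clause (v3) is unit, so v3 = true.
That conflicts with the unit clause (NOT v3).
So v2 must be the other value — set v2 = false.
The clause (NOT v3) is unit, so v3 = false.
The clause (NOT v0) is unit, so v0 = false.
The clause (NOT v1) is unit, so v1 = false.
That conflicts with the unit clause (v1).
Both values of v2 lead to a conflict.
No assignment satisfies every clause.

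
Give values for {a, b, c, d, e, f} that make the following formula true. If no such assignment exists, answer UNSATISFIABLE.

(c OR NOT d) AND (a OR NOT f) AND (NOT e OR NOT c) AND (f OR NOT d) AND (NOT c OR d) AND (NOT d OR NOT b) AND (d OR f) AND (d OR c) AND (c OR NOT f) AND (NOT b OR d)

Try c = true.
Unit clause (NOT e) forces e = false.
Unit clause (d) forces d = true.
Unit clause (f) forces f = true.
Unit clause (a) forces a = true.
Unit clause (NOT b) forces b = false.
Every clause now holds.

a: true; b: false; c: true; d: true; e: false; f: true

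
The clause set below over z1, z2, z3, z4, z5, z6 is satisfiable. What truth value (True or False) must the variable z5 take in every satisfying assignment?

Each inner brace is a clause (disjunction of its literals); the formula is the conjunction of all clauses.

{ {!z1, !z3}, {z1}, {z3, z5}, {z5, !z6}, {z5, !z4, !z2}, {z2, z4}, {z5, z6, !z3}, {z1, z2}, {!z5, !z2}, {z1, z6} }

True

Suppose z5 = false.
Unit clause (z1) forces z1 = true.
Unit clause (!z3) forces z3 = false.
That conflicts with the unit clause (z3).
So every satisfying assignment has z5 = True.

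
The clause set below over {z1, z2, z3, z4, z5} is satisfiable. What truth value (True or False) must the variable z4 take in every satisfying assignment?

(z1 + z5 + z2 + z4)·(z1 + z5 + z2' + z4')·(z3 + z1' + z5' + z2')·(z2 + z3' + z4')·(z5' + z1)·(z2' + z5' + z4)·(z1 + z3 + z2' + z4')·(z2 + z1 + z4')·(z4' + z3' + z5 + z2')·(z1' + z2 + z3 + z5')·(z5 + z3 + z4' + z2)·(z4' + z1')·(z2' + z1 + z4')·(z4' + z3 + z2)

False

Suppose z4 = 1.
Unit clause (z1') forces z1 = 0.
Unit clause (z5') forces z5 = 0.
Unit clause (z2') forces z2 = 0.
But (z2) is also a unit clause — contradiction.
So every satisfying assignment has z4 = False.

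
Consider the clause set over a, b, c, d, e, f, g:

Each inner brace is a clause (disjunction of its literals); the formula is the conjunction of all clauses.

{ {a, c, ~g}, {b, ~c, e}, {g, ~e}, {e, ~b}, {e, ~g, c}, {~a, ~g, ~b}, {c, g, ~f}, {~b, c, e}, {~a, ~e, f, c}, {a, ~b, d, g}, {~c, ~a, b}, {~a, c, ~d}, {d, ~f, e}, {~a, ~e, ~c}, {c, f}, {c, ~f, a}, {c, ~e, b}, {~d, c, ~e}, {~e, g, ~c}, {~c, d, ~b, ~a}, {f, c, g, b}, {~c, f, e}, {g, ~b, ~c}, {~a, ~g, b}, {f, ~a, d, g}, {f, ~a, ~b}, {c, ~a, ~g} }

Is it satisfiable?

Suppose g = 1.
Suppose a = 0.
(c) alone gives c = 1.
Suppose b = 0.
(e) alone gives e = 1.
All clauses hold; d, f can take either value.
A satisfying assignment: a=0,  b=0,  c=1,  d=0,  e=1,  f=1,  g=1.

Yes, satisfiable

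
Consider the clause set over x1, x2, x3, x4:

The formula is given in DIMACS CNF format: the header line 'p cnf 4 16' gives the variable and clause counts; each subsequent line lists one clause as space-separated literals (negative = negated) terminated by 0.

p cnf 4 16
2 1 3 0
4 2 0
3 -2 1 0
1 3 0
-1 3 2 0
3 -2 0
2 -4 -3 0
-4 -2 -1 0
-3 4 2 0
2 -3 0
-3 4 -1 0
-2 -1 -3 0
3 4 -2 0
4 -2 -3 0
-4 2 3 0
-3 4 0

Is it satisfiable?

Try x4 = True.
Try x1 = False.
(x3) alone gives x3 = True.
(x2) alone gives x2 = True.
All clauses are satisfied.
A satisfying assignment: x1: False; x2: True; x3: True; x4: True.

Yes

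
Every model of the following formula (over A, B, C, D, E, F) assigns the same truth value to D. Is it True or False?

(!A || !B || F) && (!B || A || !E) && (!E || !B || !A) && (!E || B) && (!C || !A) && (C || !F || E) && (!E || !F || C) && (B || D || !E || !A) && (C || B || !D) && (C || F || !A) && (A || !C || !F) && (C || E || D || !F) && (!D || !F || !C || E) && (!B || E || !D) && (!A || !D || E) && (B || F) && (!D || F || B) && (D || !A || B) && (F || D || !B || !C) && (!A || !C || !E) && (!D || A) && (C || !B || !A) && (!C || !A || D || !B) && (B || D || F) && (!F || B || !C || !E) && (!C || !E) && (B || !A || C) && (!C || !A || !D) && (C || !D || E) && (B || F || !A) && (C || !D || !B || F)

Suppose D = true.
The clause (A) is unit, so A = true.
The clause (!C) is unit, so C = false.
The clause (B) is unit, so B = true.
But (!B) is also a unit clause — contradiction.
So every satisfying assignment has D = False.

False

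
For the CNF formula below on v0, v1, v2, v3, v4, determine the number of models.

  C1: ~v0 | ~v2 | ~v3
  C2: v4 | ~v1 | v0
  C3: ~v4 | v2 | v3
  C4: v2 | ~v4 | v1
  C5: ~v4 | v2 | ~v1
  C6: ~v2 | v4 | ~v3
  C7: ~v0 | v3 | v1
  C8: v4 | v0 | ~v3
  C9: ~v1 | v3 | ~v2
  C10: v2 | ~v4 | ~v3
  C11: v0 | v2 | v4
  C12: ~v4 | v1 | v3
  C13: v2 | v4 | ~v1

4

There are 2^5 = 32 truth assignments over (v0, v1, v2, v3, v4).
Split on v2. With v2 = 1, the clauses containing v2 are satisfied and ~v2 drops from the rest; 3 of the 2^4 = 16 assignments to the other variables satisfy what remains.
With v2 = 0, by the same count on the reduced clause set, 1 assignment works.
Total: 3 + 1 = 4.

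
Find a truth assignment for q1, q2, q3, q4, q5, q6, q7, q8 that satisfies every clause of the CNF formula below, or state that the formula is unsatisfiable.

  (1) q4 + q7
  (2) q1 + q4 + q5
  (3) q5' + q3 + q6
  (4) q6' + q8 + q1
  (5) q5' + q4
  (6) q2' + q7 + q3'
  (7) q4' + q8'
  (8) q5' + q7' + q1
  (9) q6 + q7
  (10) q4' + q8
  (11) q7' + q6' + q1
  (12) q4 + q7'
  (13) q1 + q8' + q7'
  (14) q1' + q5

UNSATISFIABLE

Suppose q4 = 1.
From the singleton clause (q8'), q8 = 0.
Now (q8) is unsatisfied and unit — conflict.
Backtrack on q4: now try q4 = 0.
From the singleton clause (q7), q7 = 1.
Now (q7') is unsatisfied and unit — conflict.
Both values of q4 lead to a conflict.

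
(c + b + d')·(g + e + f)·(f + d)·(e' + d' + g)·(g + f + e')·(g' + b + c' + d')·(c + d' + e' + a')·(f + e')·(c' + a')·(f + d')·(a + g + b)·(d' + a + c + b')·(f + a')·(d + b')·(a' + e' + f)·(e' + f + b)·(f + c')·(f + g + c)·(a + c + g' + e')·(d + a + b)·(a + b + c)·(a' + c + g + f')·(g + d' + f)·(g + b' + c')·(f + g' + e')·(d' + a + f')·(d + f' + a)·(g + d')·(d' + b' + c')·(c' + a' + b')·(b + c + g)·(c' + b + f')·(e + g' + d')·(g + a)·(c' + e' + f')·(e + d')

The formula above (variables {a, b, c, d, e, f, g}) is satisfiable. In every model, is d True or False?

False

Suppose d = 1.
Unit clause (f) forces f = 1.
Unit clause (a) forces a = 1.
Unit clause (c') forces c = 0.
Unit clause (b) forces b = 1.
Unit clause (e') forces e = 0.
Now (e) is unsatisfied and unit — conflict.
So every satisfying assignment has d = False.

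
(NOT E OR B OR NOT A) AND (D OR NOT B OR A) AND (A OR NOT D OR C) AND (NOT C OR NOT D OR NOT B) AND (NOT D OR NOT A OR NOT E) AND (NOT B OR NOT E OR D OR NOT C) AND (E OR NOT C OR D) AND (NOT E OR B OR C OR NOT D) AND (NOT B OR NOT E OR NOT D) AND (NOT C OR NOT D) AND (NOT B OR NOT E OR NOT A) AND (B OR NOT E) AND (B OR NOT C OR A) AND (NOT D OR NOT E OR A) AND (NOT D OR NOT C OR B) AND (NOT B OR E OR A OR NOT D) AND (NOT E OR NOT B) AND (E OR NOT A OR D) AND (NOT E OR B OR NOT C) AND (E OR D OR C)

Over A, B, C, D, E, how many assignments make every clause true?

2

There are 2^5 = 32 truth assignments over (A, B, C, D, E).
Split on C. With C = true, the clauses containing C are satisfied and NOT C drops from the rest; 0 of the 2^4 = 16 assignments to the other variables satisfy what remains.
With C = false, by the same count on the reduced clause set, 2 assignments work.
Total: 0 + 2 = 2.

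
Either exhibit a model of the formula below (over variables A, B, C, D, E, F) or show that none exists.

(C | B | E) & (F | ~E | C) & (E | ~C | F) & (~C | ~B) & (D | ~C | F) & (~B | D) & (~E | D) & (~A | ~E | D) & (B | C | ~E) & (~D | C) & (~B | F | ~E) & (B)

Unit clause (B) forces B = 1.
Unit clause (~C) forces C = 0.
Unit clause (D) forces D = 1.
That conflicts with the unit clause (~D).

UNSATISFIABLE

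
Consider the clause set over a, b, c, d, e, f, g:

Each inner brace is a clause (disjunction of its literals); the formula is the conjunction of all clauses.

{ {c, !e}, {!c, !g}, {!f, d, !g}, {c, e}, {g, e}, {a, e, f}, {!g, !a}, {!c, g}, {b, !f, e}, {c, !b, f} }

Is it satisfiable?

Try c = true.
The clause (!g) is unit, so g = false.
Now (g) is unsatisfied and unit — conflict.
Backtrack on c: now try c = false.
The clause (!e) is unit, so e = false.
Now (e) is unsatisfied and unit — conflict.
Either choice for c ends in contradiction.
No assignment satisfies every clause.

No, unsatisfiable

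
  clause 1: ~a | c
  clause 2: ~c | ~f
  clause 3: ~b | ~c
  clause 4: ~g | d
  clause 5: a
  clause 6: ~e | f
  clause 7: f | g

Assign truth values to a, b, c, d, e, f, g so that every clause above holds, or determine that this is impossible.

(a) alone gives a = 1.
(c) alone gives c = 1.
(~f) alone gives f = 0.
(~b) alone gives b = 0.
(~e) alone gives e = 0.
(g) alone gives g = 1.
(d) alone gives d = 1.
This assignment satisfies each clause.

a=1; b=0; c=1; d=1; e=0; f=0; g=1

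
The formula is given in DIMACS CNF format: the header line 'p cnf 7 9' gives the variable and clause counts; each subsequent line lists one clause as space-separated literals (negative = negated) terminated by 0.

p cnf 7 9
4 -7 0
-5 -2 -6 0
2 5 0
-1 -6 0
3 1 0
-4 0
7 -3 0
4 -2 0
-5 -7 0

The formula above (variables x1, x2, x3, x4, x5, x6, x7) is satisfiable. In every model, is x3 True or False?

Suppose x3 = True.
From the singleton clause (¬x4), x4 = False.
From the singleton clause (¬x7), x7 = False.
But (x7) is also a unit clause — contradiction.
So every satisfying assignment has x3 = False.

False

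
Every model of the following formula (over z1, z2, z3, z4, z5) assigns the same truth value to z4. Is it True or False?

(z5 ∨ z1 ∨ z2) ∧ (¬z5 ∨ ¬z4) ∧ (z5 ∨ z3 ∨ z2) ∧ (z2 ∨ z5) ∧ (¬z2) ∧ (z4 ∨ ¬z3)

False

Suppose z4 = True.
The clause (¬z5) is unit, so z5 = False.
The clause (z2) is unit, so z2 = True.
That conflicts with the unit clause (¬z2).
So every satisfying assignment has z4 = False.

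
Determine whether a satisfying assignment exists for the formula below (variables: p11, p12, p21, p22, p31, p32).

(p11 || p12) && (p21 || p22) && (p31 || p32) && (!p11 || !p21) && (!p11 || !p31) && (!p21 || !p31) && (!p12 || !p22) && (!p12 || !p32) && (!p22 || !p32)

Case p11 = true:
The clause (!p21) is unit, so p21 = false.
The clause (p22) is unit, so p22 = true.
The clause (!p31) is unit, so p31 = false.
The clause (p32) is unit, so p32 = true.
That conflicts with the unit clause (!p32).
So p11 must be the other value — set p11 = false.
The clause (p12) is unit, so p12 = true.
The clause (!p22) is unit, so p22 = false.
The clause (p21) is unit, so p21 = true.
The clause (!p31) is unit, so p31 = false.
The clause (p32) is unit, so p32 = true.
That conflicts with the unit clause (!p32).
Either choice for p11 ends in contradiction.
No assignment satisfies every clause.

No, unsatisfiable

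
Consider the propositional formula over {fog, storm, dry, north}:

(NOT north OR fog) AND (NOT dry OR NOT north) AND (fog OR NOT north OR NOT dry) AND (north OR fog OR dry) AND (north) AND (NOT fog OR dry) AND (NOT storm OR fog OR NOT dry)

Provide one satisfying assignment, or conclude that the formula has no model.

UNSATISFIABLE

(north) alone gives north = true.
(fog) alone gives fog = true.
(NOT dry) alone gives dry = false.
But (dry) is also a unit clause — contradiction.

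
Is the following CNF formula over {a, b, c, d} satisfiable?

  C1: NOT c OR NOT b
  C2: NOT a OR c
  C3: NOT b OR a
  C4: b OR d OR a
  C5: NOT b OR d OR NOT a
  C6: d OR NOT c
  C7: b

Unit clause (b) forces b = true.
Unit clause (NOT c) forces c = false.
Unit clause (NOT a) forces a = false.
That conflicts with the unit clause (a).
No assignment satisfies every clause.

No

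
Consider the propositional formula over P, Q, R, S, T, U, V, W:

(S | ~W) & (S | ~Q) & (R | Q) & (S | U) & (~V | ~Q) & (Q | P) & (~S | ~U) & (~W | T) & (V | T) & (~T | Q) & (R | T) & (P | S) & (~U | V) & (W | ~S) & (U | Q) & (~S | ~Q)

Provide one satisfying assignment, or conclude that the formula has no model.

P: 1, Q: 0, R: 1, S: 0, T: 0, U: 1, V: 1, W: 0

Case S = 0:
From the singleton clause (~W), W = 0.
From the singleton clause (~Q), Q = 0.
From the singleton clause (R), R = 1.
From the singleton clause (U), U = 1.
From the singleton clause (P), P = 1.
From the singleton clause (~T), T = 0.
From the singleton clause (V), V = 1.
All clauses are satisfied.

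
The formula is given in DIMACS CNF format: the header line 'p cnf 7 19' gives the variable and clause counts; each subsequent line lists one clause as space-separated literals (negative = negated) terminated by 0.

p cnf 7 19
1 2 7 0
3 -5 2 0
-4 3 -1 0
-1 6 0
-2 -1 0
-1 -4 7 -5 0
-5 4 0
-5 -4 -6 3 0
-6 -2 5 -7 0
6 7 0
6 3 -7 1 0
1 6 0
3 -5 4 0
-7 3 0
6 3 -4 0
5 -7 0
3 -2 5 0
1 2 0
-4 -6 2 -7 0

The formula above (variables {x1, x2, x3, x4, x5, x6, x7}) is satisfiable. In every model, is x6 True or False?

Suppose x6 = False.
Unit clause (¬x1) forces x1 = False.
But (x1) is also a unit clause — contradiction.
So every satisfying assignment has x6 = True.

True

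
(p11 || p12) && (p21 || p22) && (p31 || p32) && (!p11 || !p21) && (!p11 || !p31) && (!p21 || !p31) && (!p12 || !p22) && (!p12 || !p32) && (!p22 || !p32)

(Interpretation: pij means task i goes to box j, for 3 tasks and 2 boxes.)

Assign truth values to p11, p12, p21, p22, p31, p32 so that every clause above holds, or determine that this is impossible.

Try p11 = true.
From the singleton clause (!p21), p21 = false.
From the singleton clause (p22), p22 = true.
From the singleton clause (!p31), p31 = false.
From the singleton clause (p32), p32 = true.
That conflicts with the unit clause (!p32).
That branch fails; take p11 = false instead.
From the singleton clause (p12), p12 = true.
From the singleton clause (!p22), p22 = false.
From the singleton clause (p21), p21 = true.
From the singleton clause (!p31), p31 = false.
From the singleton clause (p32), p32 = true.
That conflicts with the unit clause (!p32).
Both values of p11 lead to a conflict.

UNSATISFIABLE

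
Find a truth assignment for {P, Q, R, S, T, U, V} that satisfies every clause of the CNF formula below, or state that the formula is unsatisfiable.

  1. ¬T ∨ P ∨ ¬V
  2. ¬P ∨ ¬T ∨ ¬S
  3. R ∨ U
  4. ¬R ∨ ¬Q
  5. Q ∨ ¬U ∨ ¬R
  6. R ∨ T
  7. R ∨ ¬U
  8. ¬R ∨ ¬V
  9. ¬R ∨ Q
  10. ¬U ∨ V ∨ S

UNSATISFIABLE

Branch on R: set R = True.
(¬Q) alone gives Q = False.
But (Q) is also a unit clause — contradiction.
Undo R and try R = False.
(U) alone gives U = True.
But (¬U) is also a unit clause — contradiction.
Either choice for R ends in contradiction.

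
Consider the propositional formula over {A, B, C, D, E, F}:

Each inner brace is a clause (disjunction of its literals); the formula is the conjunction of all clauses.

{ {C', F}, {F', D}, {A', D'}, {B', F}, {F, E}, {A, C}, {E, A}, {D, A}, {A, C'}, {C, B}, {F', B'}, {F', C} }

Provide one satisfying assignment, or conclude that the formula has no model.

Try C = 0.
(A) alone gives A = 1.
(D') alone gives D = 0.
(F') alone gives F = 0.
(B') alone gives B = 0.
Now (B) is unsatisfied and unit — conflict.
Backtrack on C: now try C = 1.
(F) alone gives F = 1.
(D) alone gives D = 1.
(A') alone gives A = 0.
Now (A) is unsatisfied and unit — conflict.
Either choice for C ends in contradiction.

UNSATISFIABLE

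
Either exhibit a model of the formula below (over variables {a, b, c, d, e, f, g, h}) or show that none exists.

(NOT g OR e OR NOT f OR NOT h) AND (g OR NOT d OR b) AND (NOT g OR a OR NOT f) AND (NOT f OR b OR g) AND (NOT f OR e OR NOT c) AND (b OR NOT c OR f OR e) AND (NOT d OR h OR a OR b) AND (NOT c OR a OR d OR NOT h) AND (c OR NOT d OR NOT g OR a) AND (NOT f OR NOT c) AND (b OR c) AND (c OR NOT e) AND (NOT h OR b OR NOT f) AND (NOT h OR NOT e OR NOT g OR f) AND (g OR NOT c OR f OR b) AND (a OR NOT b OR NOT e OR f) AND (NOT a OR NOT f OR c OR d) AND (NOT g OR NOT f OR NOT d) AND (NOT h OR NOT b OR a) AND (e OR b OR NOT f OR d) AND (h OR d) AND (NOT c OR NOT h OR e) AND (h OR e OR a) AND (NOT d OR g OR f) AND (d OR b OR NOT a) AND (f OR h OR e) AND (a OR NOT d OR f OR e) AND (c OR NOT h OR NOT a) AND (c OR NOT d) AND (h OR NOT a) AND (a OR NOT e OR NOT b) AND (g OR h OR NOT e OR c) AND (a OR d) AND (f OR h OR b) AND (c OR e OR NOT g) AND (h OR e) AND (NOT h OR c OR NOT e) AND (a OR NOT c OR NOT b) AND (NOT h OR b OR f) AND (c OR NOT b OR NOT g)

Try f = false.
Try b = true.
Try c = true.
Unit clause (a) forces a = true.
Unit clause (h) forces h = true.
Unit clause (e) forces e = true.
Unit clause (NOT g) forces g = false.
Unit clause (NOT d) forces d = false.
This assignment satisfies each clause.

a: true, b: true, c: true, d: false, e: true, f: false, g: false, h: true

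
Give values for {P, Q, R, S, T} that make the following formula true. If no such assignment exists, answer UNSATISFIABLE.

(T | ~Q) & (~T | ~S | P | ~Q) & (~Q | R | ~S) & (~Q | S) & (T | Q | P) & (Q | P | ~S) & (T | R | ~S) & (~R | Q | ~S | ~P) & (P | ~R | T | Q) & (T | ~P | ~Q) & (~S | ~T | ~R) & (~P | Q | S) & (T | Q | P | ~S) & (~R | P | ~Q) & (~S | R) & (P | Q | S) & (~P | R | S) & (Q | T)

UNSATISFIABLE

Try T = 1.
Try Q = 0.
Try P = 1.
Unit clause (S) forces S = 1.
Unit clause (~R) forces R = 0.
That conflicts with the unit clause (R).
Backtrack on P: now try P = 0.
Unit clause (~S) forces S = 0.
That conflicts with the unit clause (S).
Neither P = 1 nor P = 0 works.
Backtrack on Q: now try Q = 1.
Unit clause (S) forces S = 1.
Unit clause (P) forces P = 1.
Unit clause (R) forces R = 1.
That conflicts with the unit clause (~R).
Neither Q = 1 nor Q = 0 works.
Backtrack on T: now try T = 0.
Unit clause (~Q) forces Q = 0.
That conflicts with the unit clause (Q).
Neither T = 1 nor T = 0 works.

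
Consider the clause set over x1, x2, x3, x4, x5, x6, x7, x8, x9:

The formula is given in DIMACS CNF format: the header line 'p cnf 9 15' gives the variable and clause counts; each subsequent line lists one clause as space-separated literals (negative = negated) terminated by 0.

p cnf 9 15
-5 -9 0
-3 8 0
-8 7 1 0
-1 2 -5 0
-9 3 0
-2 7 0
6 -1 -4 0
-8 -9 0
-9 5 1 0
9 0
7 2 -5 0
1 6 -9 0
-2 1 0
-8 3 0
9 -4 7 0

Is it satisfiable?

Unit clause (x9) forces x9 = True.
Unit clause (¬x5) forces x5 = False.
Unit clause (x3) forces x3 = True.
Unit clause (x8) forces x8 = True.
But (¬x8) is also a unit clause — contradiction.
No assignment satisfies every clause.

Unsatisfiable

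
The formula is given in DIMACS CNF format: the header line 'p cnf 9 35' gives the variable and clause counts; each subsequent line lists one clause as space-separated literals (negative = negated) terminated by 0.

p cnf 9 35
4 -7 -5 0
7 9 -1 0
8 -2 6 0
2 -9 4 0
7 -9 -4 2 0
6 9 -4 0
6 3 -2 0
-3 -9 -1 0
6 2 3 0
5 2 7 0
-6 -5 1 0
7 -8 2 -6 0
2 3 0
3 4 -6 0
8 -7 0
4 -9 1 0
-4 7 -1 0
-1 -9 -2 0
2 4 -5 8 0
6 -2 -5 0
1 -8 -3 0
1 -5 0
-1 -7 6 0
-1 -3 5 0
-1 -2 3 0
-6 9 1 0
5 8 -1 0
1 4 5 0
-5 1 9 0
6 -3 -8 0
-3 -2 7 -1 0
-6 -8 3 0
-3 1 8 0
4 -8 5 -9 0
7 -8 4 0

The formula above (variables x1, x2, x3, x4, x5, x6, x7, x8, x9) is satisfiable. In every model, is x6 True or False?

Suppose x6 = False.
Branch on x8: set x8 = True.
From the singleton clause (¬x3), x3 = False.
From the singleton clause (¬x2), x2 = False.
Now (x2) is unsatisfied and unit — conflict.
So x8 must be the other value — set x8 = False.
From the singleton clause (¬x2), x2 = False.
From the singleton clause (x3), x3 = True.
From the singleton clause (¬x7), x7 = False.
From the singleton clause (x5), x5 = True.
From the singleton clause (x4), x4 = True.
From the singleton clause (¬x9), x9 = False.
Now (x9) is unsatisfied and unit — conflict.
Neither x8 = True nor x8 = False works.
So every satisfying assignment has x6 = True.

True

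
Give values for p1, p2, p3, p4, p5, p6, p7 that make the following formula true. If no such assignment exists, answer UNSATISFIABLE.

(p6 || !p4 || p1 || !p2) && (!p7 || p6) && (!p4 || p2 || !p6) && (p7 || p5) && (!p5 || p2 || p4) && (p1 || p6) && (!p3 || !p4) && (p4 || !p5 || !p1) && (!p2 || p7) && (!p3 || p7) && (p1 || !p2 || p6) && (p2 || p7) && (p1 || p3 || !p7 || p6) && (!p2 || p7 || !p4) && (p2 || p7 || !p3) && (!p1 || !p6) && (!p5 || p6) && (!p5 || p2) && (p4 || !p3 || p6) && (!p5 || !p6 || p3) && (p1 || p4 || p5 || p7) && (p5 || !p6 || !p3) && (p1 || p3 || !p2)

Suppose p7 = true.
From the singleton clause (p6), p6 = true.
From the singleton clause (!p1), p1 = false.
Suppose p4 = false.
Suppose p5 = false.
From the singleton clause (!p3), p3 = false.
From the singleton clause (!p2), p2 = false.
All clauses are satisfied.

p1=false, p2=false, p3=false, p4=false, p5=false, p6=true, p7=true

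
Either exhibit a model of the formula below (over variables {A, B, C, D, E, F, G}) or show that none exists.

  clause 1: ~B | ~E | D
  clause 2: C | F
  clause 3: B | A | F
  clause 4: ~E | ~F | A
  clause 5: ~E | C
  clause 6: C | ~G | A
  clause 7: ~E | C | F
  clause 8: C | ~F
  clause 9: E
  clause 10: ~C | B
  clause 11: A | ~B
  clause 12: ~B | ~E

From the singleton clause (E), E = 1.
From the singleton clause (C), C = 1.
From the singleton clause (B), B = 1.
Now (~B) is unsatisfied and unit — conflict.

UNSATISFIABLE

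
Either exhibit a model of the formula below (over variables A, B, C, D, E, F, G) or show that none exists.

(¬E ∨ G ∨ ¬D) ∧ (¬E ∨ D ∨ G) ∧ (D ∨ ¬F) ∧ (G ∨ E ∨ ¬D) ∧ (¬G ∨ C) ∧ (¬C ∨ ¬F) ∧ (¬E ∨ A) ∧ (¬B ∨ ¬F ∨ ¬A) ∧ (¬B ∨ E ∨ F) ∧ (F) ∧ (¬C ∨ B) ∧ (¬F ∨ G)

The clause (F) is unit, so F = True.
The clause (D) is unit, so D = True.
The clause (¬C) is unit, so C = False.
The clause (¬G) is unit, so G = False.
But (G) is also a unit clause — contradiction.

UNSATISFIABLE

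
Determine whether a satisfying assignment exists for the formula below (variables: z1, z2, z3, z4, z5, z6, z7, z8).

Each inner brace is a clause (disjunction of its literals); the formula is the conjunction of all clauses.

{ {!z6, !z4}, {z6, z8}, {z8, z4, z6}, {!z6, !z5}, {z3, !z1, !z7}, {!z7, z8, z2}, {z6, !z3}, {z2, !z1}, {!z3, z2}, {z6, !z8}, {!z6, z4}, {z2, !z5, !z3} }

Unsatisfiable

Try z6 = false.
(z8) alone gives z8 = true.
That conflicts with the unit clause (!z8).
Backtrack on z6: now try z6 = true.
(!z4) alone gives z4 = false.
That conflicts with the unit clause (z4).
Both values of z6 lead to a conflict.
No assignment satisfies every clause.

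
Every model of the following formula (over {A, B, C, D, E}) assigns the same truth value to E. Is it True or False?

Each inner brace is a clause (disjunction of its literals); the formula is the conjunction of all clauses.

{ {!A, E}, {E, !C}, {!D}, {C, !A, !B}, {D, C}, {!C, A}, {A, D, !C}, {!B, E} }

Suppose E = false.
Unit clause (!A) forces A = false.
Unit clause (!C) forces C = false.
Unit clause (!D) forces D = false.
Now (D) is unsatisfied and unit — conflict.
So every satisfying assignment has E = True.

True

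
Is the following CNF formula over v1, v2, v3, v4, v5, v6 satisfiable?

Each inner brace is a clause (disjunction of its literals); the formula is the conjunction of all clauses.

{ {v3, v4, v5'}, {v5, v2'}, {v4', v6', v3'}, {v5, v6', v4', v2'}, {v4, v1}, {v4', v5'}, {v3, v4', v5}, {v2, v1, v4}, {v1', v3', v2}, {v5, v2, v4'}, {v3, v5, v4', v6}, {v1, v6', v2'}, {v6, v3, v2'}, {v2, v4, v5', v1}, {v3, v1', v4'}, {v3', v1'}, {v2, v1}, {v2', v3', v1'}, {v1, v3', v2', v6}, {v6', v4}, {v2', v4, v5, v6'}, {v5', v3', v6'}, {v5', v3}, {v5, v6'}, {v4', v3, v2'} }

Branch on v5: set v5 = 0.
The clause (v2') is unit, so v2 = 0.
The clause (v4') is unit, so v4 = 0.
The clause (v1) is unit, so v1 = 1.
The clause (v3') is unit, so v3 = 0.
The clause (v6') is unit, so v6 = 0.
This assignment satisfies each clause.
A satisfying assignment: v1: 1, v2: 0, v3: 0, v4: 0, v5: 0, v6: 0.

Yes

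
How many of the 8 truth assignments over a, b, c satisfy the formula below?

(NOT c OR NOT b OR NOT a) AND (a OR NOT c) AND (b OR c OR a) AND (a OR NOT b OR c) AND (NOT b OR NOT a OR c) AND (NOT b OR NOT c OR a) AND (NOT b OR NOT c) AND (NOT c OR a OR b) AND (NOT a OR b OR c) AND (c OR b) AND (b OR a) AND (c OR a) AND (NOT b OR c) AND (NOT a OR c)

There are 2^3 = 8 truth assignments over (a, b, c).
Check each against the 14 clauses (columns in the order a, b, c):
  F F F  ✗ fails (b OR c OR a)
  F F T  ✗ fails (a OR NOT c)
  F T F  ✗ fails (a OR NOT b OR c)
  F T T  ✗ fails (a OR NOT c)
  T F F  ✗ fails (NOT a OR b OR c)
  T F T  ✓ satisfies all
  T T F  ✗ fails (NOT b OR NOT a OR c)
  T T T  ✗ fails (NOT c OR NOT b OR NOT a)
1 of the 8 rows is a model.

1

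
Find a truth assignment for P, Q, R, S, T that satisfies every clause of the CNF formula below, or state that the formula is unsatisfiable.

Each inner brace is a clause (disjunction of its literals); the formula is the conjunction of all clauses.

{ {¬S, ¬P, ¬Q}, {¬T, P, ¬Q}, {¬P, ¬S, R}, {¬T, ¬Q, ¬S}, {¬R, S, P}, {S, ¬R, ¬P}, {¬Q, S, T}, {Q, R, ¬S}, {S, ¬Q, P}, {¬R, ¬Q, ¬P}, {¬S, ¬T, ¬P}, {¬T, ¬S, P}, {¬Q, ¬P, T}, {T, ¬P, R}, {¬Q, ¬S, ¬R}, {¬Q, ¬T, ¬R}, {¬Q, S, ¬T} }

Try S = True.
Try P = True.
From the singleton clause (¬Q), Q = False.
From the singleton clause (R), R = True.
From the singleton clause (¬T), T = False.
Every clause now holds.

P: True; Q: False; R: True; S: True; T: False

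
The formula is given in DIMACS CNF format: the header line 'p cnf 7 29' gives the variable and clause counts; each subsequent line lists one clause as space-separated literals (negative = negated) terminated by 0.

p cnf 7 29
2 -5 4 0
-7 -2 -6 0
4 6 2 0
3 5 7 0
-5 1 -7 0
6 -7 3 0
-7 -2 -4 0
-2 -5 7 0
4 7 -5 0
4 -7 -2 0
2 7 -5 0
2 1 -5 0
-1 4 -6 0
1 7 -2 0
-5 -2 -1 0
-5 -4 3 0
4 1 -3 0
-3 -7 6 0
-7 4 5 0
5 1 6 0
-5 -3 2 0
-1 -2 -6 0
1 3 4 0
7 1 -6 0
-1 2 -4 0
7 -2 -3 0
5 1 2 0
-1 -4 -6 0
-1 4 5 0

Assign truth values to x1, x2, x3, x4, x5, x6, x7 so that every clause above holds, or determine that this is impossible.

Try x2 = True.
Try x7 = False.
(¬x5) alone gives x5 = False.
(x3) alone gives x3 = True.
That conflicts with the unit clause (¬x3).
Undo x7 and try x7 = True.
(¬x6) alone gives x6 = False.
(x3) alone gives x3 = True.
That conflicts with the unit clause (¬x3).
Both values of x7 lead to a conflict.
Undo x2 and try x2 = False.
Try x5 = False.
(x1) alone gives x1 = True.
(¬x4) alone gives x4 = False.
That conflicts with the unit clause (x4).
Undo x5 and try x5 = True.
(x4) alone gives x4 = True.
(x7) alone gives x7 = True.
(x1) alone gives x1 = True.
That conflicts with the unit clause (¬x1).
Both values of x5 lead to a conflict.
Both values of x2 lead to a conflict.

UNSATISFIABLE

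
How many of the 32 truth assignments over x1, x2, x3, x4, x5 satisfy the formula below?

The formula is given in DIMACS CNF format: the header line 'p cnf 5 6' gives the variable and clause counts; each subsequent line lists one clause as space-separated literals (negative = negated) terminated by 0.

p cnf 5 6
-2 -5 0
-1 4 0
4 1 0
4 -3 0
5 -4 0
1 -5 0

There are 2^5 = 32 truth assignments over (x1, x2, x3, x4, x5).
Split on x3. With x3 = True, the clauses containing x3 are satisfied and ¬x3 drops from the rest; 1 of the 2^4 = 16 assignments to the other variables satisfy what remains.
With x3 = False, by the same count on the reduced clause set, 1 assignment works.
Total: 1 + 1 = 2.

2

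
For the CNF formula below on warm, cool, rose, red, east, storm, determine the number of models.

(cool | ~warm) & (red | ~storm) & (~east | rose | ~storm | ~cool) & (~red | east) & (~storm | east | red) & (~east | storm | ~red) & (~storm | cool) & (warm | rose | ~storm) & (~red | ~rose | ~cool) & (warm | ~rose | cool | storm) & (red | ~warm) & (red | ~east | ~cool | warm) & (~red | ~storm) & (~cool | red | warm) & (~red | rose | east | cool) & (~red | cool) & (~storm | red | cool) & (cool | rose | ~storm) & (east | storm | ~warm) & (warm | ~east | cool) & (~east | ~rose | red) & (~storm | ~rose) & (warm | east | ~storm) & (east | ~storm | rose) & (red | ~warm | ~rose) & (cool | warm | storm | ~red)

There are 2^6 = 64 truth assignments over (warm, cool, rose, red, east, storm).
Split on storm. With storm = 1, the clauses containing storm are satisfied and ~storm drops from the rest; 0 of the 2^5 = 32 assignments to the other variables satisfy what remains.
With storm = 0, by the same count on the reduced clause set, 1 assignment works.
(One model: warm=F, cool=F, rose=F, red=F, east=F, storm=F.)
Total: 0 + 1 = 1.

1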